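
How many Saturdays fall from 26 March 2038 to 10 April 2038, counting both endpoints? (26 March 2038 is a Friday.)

26 March 2038 is a Friday; the first Saturday on or after it is 27 March 2038 (1 day later).
From 27 March 2038 to 10 April 2038: 4 + 10 = 14 days (rest of March, April).
14 ÷ 7 = 2 full weeks with remainder 0, so 2 more Saturdays after the first → 3.

3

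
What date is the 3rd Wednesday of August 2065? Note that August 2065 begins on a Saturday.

19 August 2065

August 2065 begins on a Saturday, so the first Wednesday is August 5 (4 days later).
The 3rd Wednesday is 2 weeks later: 5 + 14 = 19.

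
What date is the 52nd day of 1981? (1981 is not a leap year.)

21 February 1981

January has 31 days (52 − 31 = 21 remain).
21 into February → February 21.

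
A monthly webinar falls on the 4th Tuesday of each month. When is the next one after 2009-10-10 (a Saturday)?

2009-10-27

October 2009 starts on a Thursday; its first Tuesday is the 6th, so the 4th Tuesday is the 27th — 2009-10-27.
2009-10-27 is after 2009-10-10, so that is the next one.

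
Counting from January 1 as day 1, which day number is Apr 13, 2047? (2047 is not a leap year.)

103

Days in months before Apr: 31 + 28 + 31 = 90.
Plus 13 days into Apr → day 103.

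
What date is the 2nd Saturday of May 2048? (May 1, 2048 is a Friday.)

May 2048 begins on a Friday, so the first Saturday is May 2 (1 day later).
The 2nd Saturday is 1 weeks later: 2 + 7 = 9.

May 9, 2048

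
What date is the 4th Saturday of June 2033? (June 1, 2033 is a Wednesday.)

June 2033 begins on a Wednesday, so the first Saturday is June 4 (3 days later).
The 4th Saturday is 3 weeks later: 4 + 21 = 25.

June 25, 2033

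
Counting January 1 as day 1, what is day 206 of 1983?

January has 31 days (206 − 31 = 175 remain).
February has 28 days (175 − 28 = 147 remain).
March has 31 days (147 − 31 = 116 remain).
April has 30 days (116 − 30 = 86 remain).
May has 31 days (86 − 31 = 55 remain).
June has 30 days (55 − 30 = 25 remain).
25 into July → July 25.

July 25, 1983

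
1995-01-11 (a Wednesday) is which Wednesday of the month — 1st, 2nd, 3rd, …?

Day 11 falls in week ⌈11/7⌉ of the month.
Days 1–7 hold the 1st Wednesday, 8–14 the 2nd, 15–21 the 3rd, 22–28 the 4th, 29–31 the 5th.
11 is in the range for the 2nd.

2nd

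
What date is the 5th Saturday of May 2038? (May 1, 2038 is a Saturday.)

May 2038 begins on a Saturday, so the first Saturday is May 1.
The 5th Saturday is 4 weeks later: 1 + 28 = 29.

29 May 2038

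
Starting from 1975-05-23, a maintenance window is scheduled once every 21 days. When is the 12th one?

The 12th occurrence is 11 intervals after the first: 11 × 21 = 231 days after 1975-05-23.
May has 31 days — 8 days to the end of May leaves 223.
June has 30 days (193 left).
July has 31 days (162 left).
August has 31 days (131 left).
September has 30 days (101 left).
October has 31 days (70 left).
November has 30 days (40 left).
December has 31 days (9 left).
9 days into January → 1976-01-09.

1976-01-09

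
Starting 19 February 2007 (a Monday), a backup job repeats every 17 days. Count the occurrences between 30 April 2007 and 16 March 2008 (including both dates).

19

Occurrences land 17·i days after 19 February 2007 for i = 0, 1, 2, …
30 April 2007 is 70 days after the start; 70 ÷ 17 = 4 remainder 2; since the remainder is 2, round up to i = 5. First occurrence in the window: #6 on 15 May 2007 (5×17 = 85 days in).
16 March 2008 is 391 days after the start; 391 ÷ 17 = 23 remainder 0. Last occurrence in the window: #24 on 16 March 2008.
Occurrences #6 through #24: 19 in total.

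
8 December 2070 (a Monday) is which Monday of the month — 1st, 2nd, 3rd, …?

2nd

Day 8 falls in week ⌈8/7⌉ of the month.
Days 1–7 hold the 1st Monday, 8–14 the 2nd, 15–21 the 3rd, 22–28 the 4th, 29–31 the 5th.
8 is in the range for the 2nd.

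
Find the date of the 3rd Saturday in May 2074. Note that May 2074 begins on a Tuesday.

May 19, 2074

May 2074 begins on a Tuesday, so the first Saturday is May 5 (4 days later).
The 3rd Saturday is 2 weeks later: 5 + 14 = 19.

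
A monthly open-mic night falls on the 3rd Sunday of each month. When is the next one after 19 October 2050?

20 November 2050

October 2050 starts on a Saturday; its first Sunday is the 2nd, so the 3rd Sunday is the 16th — 16 October 2050.
That is not after 19 October 2050, so look at November 2050.
November 2050 starts on a Tuesday; its first Sunday is the 6th, so the 3rd Sunday is the 20th — 20 November 2050.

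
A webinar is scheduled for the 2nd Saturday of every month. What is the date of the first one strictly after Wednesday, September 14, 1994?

September 1994 starts on a Thursday; its first Saturday is the 3rd, so the 2nd Saturday is the 10th — September 10, 1994.
That is not after September 14, 1994, so look at October 1994.
October 1994 starts on a Saturday; its first Saturday is the 1st, so the 2nd Saturday is the 8th — October 8, 1994.

October 8, 1994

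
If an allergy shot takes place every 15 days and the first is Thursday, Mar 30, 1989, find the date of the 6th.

Jun 13, 1989

The 6th occurrence is 5 intervals after the first: 5 × 15 = 75 days after Mar 30, 1989.
Mar has 31 days — 1 day to the end of Mar leaves 74.
Apr has 30 days (44 left).
May has 31 days (13 left).
13 days into Jun → Jun 13, 1989.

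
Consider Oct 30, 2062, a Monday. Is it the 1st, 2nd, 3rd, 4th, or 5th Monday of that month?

5th

Day 30 falls in week ⌈30/7⌉ of the month.
Days 1–7 hold the 1st Monday, 8–14 the 2nd, 15–21 the 3rd, 22–28 the 4th, 29–31 the 5th.
30 is in the range for the 5th.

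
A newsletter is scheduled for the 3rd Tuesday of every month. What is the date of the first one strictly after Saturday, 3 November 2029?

November 2029 starts on a Thursday; its first Tuesday is the 6th, so the 3rd Tuesday is the 20th — 20 November 2029.
20 November 2029 is after 3 November 2029, so that is the next one.

20 November 2029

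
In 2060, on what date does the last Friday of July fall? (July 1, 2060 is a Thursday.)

July 2060 begins on a Thursday, so the first Friday is July 2 (1 day later).
July 2060 has 31 days. Adding weeks: 2, 9, 16, 23, 30 — the last one ≤ 31 is the 30th.

July 30, 2060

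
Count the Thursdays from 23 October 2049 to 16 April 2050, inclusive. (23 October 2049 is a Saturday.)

23 October 2049 is a Saturday; the first Thursday on or after it is 28 October 2049 (5 days later).
From 28 October 2049 to 16 April 2050: 3 + 30 + 31 + 31 + 28 + 31 + 16 = 170 days (rest of October, November, December, January, February, March, April).
170 ÷ 7 = 24 full weeks with remainder 2, so 24 more Thursdays after the first → 25.

25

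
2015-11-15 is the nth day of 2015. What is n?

319

Days in months before November: 31 + 28 + 31 + 30 + 31 + 30 + 31 + 31 + 30 + 31 = 304.
Plus 15 days into November → day 319.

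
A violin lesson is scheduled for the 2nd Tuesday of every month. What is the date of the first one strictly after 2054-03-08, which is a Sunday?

March 2054 starts on a Sunday; its first Tuesday is the 3rd, so the 2nd Tuesday is the 10th — 2054-03-10.
2054-03-10 is after 2054-03-08, so that is the next one.

2054-03-10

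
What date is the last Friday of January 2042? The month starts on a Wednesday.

January 2042 begins on a Wednesday, so the first Friday is January 3 (2 days later).
January 2042 has 31 days. Adding weeks: 3, 10, 17, 24, 31 — the last one ≤ 31 is the 31st.

January 31, 2042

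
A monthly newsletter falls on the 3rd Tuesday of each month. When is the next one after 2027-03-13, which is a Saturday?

March 2027 starts on a Monday; its first Tuesday is the 2nd, so the 3rd Tuesday is the 16th — 2027-03-16.
2027-03-16 is after 2027-03-13, so that is the next one.

2027-03-16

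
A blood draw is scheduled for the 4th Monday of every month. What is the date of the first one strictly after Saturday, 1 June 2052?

24 June 2052

June 2052 starts on a Saturday; its first Monday is the 3rd, so the 4th Monday is the 24th — 24 June 2052.
24 June 2052 is after 1 June 2052, so that is the next one.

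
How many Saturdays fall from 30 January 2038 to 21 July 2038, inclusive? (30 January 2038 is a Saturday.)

30 January 2038 is a Saturday; the first Saturday on or after it is 30 January 2038.
From 30 January 2038 to 21 July 2038: 1 + 28 + 31 + 30 + 31 + 30 + 21 = 172 days (rest of January, February, March, April, May, June, July).
172 ÷ 7 = 24 full weeks with remainder 4, so 24 more Saturdays after the first → 25.

25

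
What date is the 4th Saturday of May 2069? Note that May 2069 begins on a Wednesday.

May 2069 begins on a Wednesday, so the first Saturday is May 4 (3 days later).
The 4th Saturday is 3 weeks later: 4 + 21 = 25.

2069-05-25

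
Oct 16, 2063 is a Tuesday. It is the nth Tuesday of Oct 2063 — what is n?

3rd

Day 16 falls in week ⌈16/7⌉ of the month.
Days 1–7 hold the 1st Tuesday, 8–14 the 2nd, 15–21 the 3rd, 22–28 the 4th, 29–31 the 5th.
16 is in the range for the 3rd.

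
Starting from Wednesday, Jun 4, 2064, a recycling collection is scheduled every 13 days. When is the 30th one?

The 30th occurrence is 29 intervals after the first: 29 × 13 = 377 days after Jun 4, 2064.
Jun has 30 days — 26 days to the end of Jun leaves 351.
Jul has 31 days (320 left).
Aug has 31 days (289 left).
Sep has 30 days (259 left).
Oct has 31 days (228 left).
Nov has 30 days (198 left).
Dec has 31 days (167 left).
Jan has 31 days (136 left).
Feb has 28 days (108 left).
Mar has 31 days (77 left).
Apr has 30 days (47 left).
May has 31 days (16 left).
16 days into Jun → Jun 16, 2065.

Jun 16, 2065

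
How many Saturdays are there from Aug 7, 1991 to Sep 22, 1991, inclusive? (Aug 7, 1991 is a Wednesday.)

7

Aug 7, 1991 is a Wednesday; the first Saturday on or after it is Aug 10, 1991 (3 days later).
From Aug 10, 1991 to Sep 22, 1991: 21 + 22 = 43 days (rest of Aug, Sep).
43 ÷ 7 = 6 full weeks with remainder 1, so 6 more Saturdays after the first → 7.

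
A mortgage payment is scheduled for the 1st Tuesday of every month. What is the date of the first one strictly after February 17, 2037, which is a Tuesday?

February 2037 starts on a Sunday, so its 1st Tuesday is February 3, 2037 (2 days in).
That is not after February 17, 2037, so look at March 2037.
March 2037 starts on a Sunday, so its 1st Tuesday is March 3, 2037 (2 days in).

March 3, 2037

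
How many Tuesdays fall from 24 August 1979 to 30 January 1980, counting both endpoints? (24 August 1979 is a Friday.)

24 August 1979 is a Friday; the first Tuesday on or after it is 28 August 1979 (4 days later).
From 28 August 1979 to 30 January 1980: 3 + 30 + 31 + 30 + 31 + 30 = 155 days (rest of August, September, October, November, December, January).
155 ÷ 7 = 22 full weeks with remainder 1, so 22 more Tuesdays after the first → 23.

23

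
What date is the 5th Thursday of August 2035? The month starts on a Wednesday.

August 2035 begins on a Wednesday, so the first Thursday is August 2 (1 day later).
The 5th Thursday is 4 weeks later: 2 + 28 = 30.

August 30, 2035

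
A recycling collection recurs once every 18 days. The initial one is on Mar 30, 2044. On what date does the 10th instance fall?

Sep 8, 2044

The 10th occurrence is 9 intervals after the first: 9 × 18 = 162 days after Mar 30, 2044.
Mar has 31 days — 1 day to the end of Mar leaves 161.
Apr has 30 days (131 left).
May has 31 days (100 left).
Jun has 30 days (70 left).
Jul has 31 days (39 left).
Aug has 31 days (8 left).
8 days into Sep → Sep 8, 2044.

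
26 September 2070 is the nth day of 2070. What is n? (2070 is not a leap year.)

Days in months before September: 31 + 28 + 31 + 30 + 31 + 30 + 31 + 31 = 243.
Plus 26 days into September → day 269.

269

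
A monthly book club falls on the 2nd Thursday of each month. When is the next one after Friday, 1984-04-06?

April 1984 starts on a Sunday; its first Thursday is the 5th, so the 2nd Thursday is the 12th — 1984-04-12.
1984-04-12 is after 1984-04-06, so that is the next one.

1984-04-12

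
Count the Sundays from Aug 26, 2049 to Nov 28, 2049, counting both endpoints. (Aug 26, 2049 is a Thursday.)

14

Aug 26, 2049 is a Thursday; the first Sunday on or after it is Aug 29, 2049 (3 days later).
From Aug 29, 2049 to Nov 28, 2049: 2 + 30 + 31 + 28 = 91 days (rest of Aug, Sep, Oct, Nov).
91 ÷ 7 = 13 full weeks with remainder 0, so 13 more Sundays after the first → 14.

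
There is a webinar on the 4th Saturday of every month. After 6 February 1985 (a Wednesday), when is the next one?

February 1985 starts on a Friday; its first Saturday is the 2nd, so the 4th Saturday is the 23rd — 23 February 1985.
23 February 1985 is after 6 February 1985, so that is the next one.

23 February 1985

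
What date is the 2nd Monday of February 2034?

13 February 2034

February 2034 begins on a Wednesday, so the first Monday is February 6 (5 days later).
The 2nd Monday is 1 weeks later: 6 + 7 = 13.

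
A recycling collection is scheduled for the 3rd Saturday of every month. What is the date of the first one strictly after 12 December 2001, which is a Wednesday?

15 December 2001

December 2001 starts on a Saturday; its first Saturday is the 1st, so the 3rd Saturday is the 15th — 15 December 2001.
15 December 2001 is after 12 December 2001, so that is the next one.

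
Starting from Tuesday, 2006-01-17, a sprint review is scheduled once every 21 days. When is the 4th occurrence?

The 4th occurrence is 3 intervals after the first: 3 × 21 = 63 days after 2006-01-17.
January has 31 days — 14 days to the end of January leaves 49.
February has 28 days (21 left).
21 days into March → 2006-03-21.

2006-03-21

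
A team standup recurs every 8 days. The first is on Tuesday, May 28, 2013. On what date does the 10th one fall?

August 8, 2013

The 10th occurrence is 9 intervals after the first: 9 × 8 = 72 days after May 28, 2013.
May has 31 days — 3 days to the end of May leaves 69.
June has 30 days (39 left).
July has 31 days (8 left).
8 days into August → August 8, 2013.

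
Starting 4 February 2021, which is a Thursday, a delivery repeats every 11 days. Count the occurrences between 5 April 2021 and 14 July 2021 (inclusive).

Occurrences land 11·i days after 4 February 2021 for i = 0, 1, 2, …
5 April 2021 is 60 days after the start; 60 ÷ 11 = 5 remainder 5; since the remainder is 5, round up to i = 6. First occurrence in the window: #7 on 11 April 2021 (6×11 = 66 days in).
14 July 2021 is 160 days after the start; 160 ÷ 11 = 14 remainder 6. Last occurrence in the window: #15 on 8 July 2021.
Occurrences #7 through #15: 9 in total.

9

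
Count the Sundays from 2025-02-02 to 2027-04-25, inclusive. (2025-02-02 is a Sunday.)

2025-02-02 is a Sunday; the first Sunday on or after it is 2025-02-02.
From 2025-02-02 to 2027-04-25: 332 + 365 + 115 = 812 days (rest of 2025, 2026, to 2027-04-25 in 2027).
812 ÷ 7 = 116 full weeks with remainder 0, so 116 more Sundays after the first → 117.

117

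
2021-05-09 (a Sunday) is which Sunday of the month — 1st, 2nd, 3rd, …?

2nd

Day 9 falls in week ⌈9/7⌉ of the month.
Days 1–7 hold the 1st Sunday, 8–14 the 2nd, 15–21 the 3rd, 22–28 the 4th, 29–31 the 5th.
9 is in the range for the 2nd.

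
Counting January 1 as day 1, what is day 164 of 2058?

Jan has 31 days (164 − 31 = 133 remain).
Feb has 28 days (133 − 28 = 105 remain).
Mar has 31 days (105 − 31 = 74 remain).
Apr has 30 days (74 − 30 = 44 remain).
May has 31 days (44 − 31 = 13 remain).
13 into Jun → Jun 13.

Jun 13, 2058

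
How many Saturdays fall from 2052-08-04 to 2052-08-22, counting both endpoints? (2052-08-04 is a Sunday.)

2

2052-08-04 is a Sunday; the first Saturday on or after it is 2052-08-10 (6 days later).
From 2052-08-10 to 2052-08-22 is 22 − 10 = 12 days.
12 ÷ 7 = 1 full weeks with remainder 5, so 1 more Saturdays after the first → 2.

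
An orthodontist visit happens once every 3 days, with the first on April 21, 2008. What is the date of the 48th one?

September 9, 2008

The 48th occurrence is 47 intervals after the first: 47 × 3 = 141 days after April 21, 2008.
April has 30 days — 9 days to the end of April leaves 132.
May has 31 days (101 left).
June has 30 days (71 left).
July has 31 days (40 left).
August has 31 days (9 left).
9 days into September → September 9, 2008.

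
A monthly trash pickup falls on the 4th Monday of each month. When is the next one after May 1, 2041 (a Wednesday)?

May 2041 starts on a Wednesday; its first Monday is the 6th, so the 4th Monday is the 27th — May 27, 2041.
May 27, 2041 is after May 1, 2041, so that is the next one.

May 27, 2041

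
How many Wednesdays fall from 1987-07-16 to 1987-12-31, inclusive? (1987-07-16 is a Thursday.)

24

1987-07-16 is a Thursday; the first Wednesday on or after it is 1987-07-22 (6 days later).
From 1987-07-22 to 1987-12-31: 9 + 31 + 30 + 31 + 30 + 31 = 162 days (rest of July, August, September, October, November, December).
162 ÷ 7 = 23 full weeks with remainder 1, so 23 more Wednesdays after the first → 24.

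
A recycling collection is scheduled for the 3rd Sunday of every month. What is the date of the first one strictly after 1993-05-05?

1993-05-16

May 1993 starts on a Saturday; its first Sunday is the 2nd, so the 3rd Sunday is the 16th — 1993-05-16.
1993-05-16 is after 1993-05-05, so that is the next one.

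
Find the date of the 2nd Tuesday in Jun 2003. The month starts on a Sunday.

Jun 2003 begins on a Sunday, so the first Tuesday is Jun 3 (2 days later).
The 2nd Tuesday is 1 weeks later: 3 + 7 = 10.

Jun 10, 2003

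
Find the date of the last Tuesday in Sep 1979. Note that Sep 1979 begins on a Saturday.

Sep 25, 1979

Sep 1979 begins on a Saturday, so the first Tuesday is Sep 4 (3 days later).
Sep 1979 has 30 days. Adding weeks: 4, 11, 18, 25 — the last one ≤ 30 is the 25th.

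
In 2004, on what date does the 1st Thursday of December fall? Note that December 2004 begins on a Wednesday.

December 2, 2004

December 2004 begins on a Wednesday, so the first Thursday is December 2 (1 day later).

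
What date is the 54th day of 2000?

Jan has 31 days (54 − 31 = 23 remain).
23 into Feb → Feb 23.

Feb 23, 2000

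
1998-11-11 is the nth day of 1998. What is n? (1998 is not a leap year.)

Days in months before November: 31 + 28 + 31 + 30 + 31 + 30 + 31 + 31 + 30 + 31 = 304.
Plus 11 days into November → day 315.

315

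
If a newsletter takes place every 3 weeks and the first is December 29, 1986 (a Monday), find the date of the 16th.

November 9, 1987

The 16th occurrence is 15 intervals after the first: 15 × 21 = 315 days after December 29, 1986.
December has 31 days — 2 days to the end of December leaves 313.
January has 31 days (282 left).
February has 28 days (254 left).
March has 31 days (223 left).
April has 30 days (193 left).
May has 31 days (162 left).
June has 30 days (132 left).
July has 31 days (101 left).
August has 31 days (70 left).
September has 30 days (40 left).
October has 31 days (9 left).
9 days into November → November 9, 1987.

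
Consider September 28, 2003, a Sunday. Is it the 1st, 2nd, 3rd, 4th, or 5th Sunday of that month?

4th

Day 28 falls in week ⌈28/7⌉ of the month.
Days 1–7 hold the 1st Sunday, 8–14 the 2nd, 15–21 the 3rd, 22–28 the 4th, 29–31 the 5th.
28 is in the range for the 4th.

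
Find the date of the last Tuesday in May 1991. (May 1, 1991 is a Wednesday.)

May 28, 1991

May 1991 begins on a Wednesday, so the first Tuesday is May 7 (6 days later).
May 1991 has 31 days. Adding weeks: 7, 14, 21, 28 — the last one ≤ 31 is the 28th.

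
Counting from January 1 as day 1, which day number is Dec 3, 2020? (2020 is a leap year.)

338

Days in months before Dec: 31 + 29 + 31 + 30 + 31 + 30 + 31 + 31 + 30 + 31 + 30 = 335.
Plus 3 days into Dec → day 338.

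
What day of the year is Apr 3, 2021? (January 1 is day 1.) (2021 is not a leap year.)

Days in months before Apr: 31 + 28 + 31 = 90.
Plus 3 days into Apr → day 93.

93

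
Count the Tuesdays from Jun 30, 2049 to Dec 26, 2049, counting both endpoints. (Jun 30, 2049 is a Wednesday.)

25

Jun 30, 2049 is a Wednesday; the first Tuesday on or after it is Jul 6, 2049 (6 days later).
From Jul 6, 2049 to Dec 26, 2049: 25 + 31 + 30 + 31 + 30 + 26 = 173 days (rest of Jul, Aug, Sep, Oct, Nov, Dec).
173 ÷ 7 = 24 full weeks with remainder 5, so 24 more Tuesdays after the first → 25.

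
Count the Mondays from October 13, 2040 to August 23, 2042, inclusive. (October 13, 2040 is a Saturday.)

97

October 13, 2040 is a Saturday; the first Monday on or after it is October 15, 2040 (2 days later).
From October 15, 2040 to August 23, 2042: 77 + 365 + 235 = 677 days (rest of 2040, 2041, to August 23, 2042 in 2042).
677 ÷ 7 = 96 full weeks with remainder 5, so 96 more Mondays after the first → 97.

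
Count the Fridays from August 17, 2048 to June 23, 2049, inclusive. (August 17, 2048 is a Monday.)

44

August 17, 2048 is a Monday; the first Friday on or after it is August 21, 2048 (4 days later).
From August 21, 2048 to June 23, 2049: 10 + 30 + 31 + 30 + 31 + 31 + 28 + 31 + 30 + 31 + 23 = 306 days (rest of August, September, October, November, December, January, February, March, April, May, June).
306 ÷ 7 = 43 full weeks with remainder 5, so 43 more Fridays after the first → 44.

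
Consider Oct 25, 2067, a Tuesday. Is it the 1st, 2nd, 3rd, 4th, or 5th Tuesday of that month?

Day 25 falls in week ⌈25/7⌉ of the month.
Days 1–7 hold the 1st Tuesday, 8–14 the 2nd, 15–21 the 3rd, 22–28 the 4th, 29–31 the 5th.
25 is in the range for the 4th.

4th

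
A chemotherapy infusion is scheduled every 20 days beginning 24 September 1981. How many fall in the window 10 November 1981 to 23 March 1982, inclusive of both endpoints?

Occurrences land 20·i days after 24 September 1981 for i = 0, 1, 2, …
10 November 1981 is 47 days after the start; 47 ÷ 20 = 2 remainder 7; since the remainder is 7, round up to i = 3. First occurrence in the window: #4 on 23 November 1981 (3×20 = 60 days in).
23 March 1982 is 180 days after the start; 180 ÷ 20 = 9 remainder 0. Last occurrence in the window: #10 on 23 March 1982.
Occurrences #4 through #10: 7 in total.

7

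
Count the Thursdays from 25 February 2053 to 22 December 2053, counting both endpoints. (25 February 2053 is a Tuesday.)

25 February 2053 is a Tuesday; the first Thursday on or after it is 27 February 2053 (2 days later).
From 27 February 2053 to 22 December 2053: 1 + 31 + 30 + 31 + 30 + 31 + 31 + 30 + 31 + 30 + 22 = 298 days (rest of February, March, April, May, June, July, August, September, October, November, December).
298 ÷ 7 = 42 full weeks with remainder 4, so 42 more Thursdays after the first → 43.

43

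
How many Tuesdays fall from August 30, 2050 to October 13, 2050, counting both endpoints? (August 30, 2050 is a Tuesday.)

August 30, 2050 is a Tuesday; the first Tuesday on or after it is August 30, 2050.
From August 30, 2050 to October 13, 2050: 1 + 30 + 13 = 44 days (rest of August, September, October).
44 ÷ 7 = 6 full weeks with remainder 2, so 6 more Tuesdays after the first → 7.

7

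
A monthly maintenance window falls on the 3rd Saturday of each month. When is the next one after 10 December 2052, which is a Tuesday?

21 December 2052

December 2052 starts on a Sunday; its first Saturday is the 7th, so the 3rd Saturday is the 21st — 21 December 2052.
21 December 2052 is after 10 December 2052, so that is the next one.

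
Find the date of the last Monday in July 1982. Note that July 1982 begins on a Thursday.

1982-07-26

July 1982 begins on a Thursday, so the first Monday is July 5 (4 days later).
July 1982 has 31 days. Adding weeks: 5, 12, 19, 26 — the last one ≤ 31 is the 26th.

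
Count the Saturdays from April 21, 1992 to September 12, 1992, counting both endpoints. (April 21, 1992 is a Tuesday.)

21

April 21, 1992 is a Tuesday; the first Saturday on or after it is April 25, 1992 (4 days later).
From April 25, 1992 to September 12, 1992: 5 + 31 + 30 + 31 + 31 + 12 = 140 days (rest of April, May, June, July, August, September).
140 ÷ 7 = 20 full weeks with remainder 0, so 20 more Saturdays after the first → 21.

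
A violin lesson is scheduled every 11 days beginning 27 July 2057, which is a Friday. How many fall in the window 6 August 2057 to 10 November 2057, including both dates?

9

Occurrences land 11·i days after 27 July 2057 for i = 0, 1, 2, …
6 August 2057 is 10 days after the start; 10 ÷ 11 = 0 remainder 10; since the remainder is 10, round up to i = 1. First occurrence in the window: #2 on 7 August 2057 (1×11 = 11 days in).
10 November 2057 is 106 days after the start; 106 ÷ 11 = 9 remainder 7. Last occurrence in the window: #10 on 3 November 2057.
Occurrences #2 through #10: 9 in total.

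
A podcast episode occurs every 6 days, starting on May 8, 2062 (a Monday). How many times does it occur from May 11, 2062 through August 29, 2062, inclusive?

18

Occurrences land 6·i days after May 8, 2062 for i = 0, 1, 2, …
May 11, 2062 is 3 days after the start; 3 ÷ 6 = 0 remainder 3; since the remainder is 3, round up to i = 1. First occurrence in the window: #2 on May 14, 2062 (1×6 = 6 days in).
August 29, 2062 is 113 days after the start; 113 ÷ 6 = 18 remainder 5. Last occurrence in the window: #19 on August 24, 2062.
Occurrences #2 through #19: 18 in total.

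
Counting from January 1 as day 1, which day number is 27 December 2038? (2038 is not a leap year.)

Days in months before December: 31 + 28 + 31 + 30 + 31 + 30 + 31 + 31 + 30 + 31 + 30 = 334.
Plus 27 days into December → day 361.

361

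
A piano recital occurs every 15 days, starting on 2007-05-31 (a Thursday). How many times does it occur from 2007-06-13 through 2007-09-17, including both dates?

Occurrences land 15·i days after 2007-05-31 for i = 0, 1, 2, …
2007-06-13 is 13 days after the start; 13 ÷ 15 = 0 remainder 13; since the remainder is 13, round up to i = 1. First occurrence in the window: #2 on 2007-06-15 (1×15 = 15 days in).
2007-09-17 is 109 days after the start; 109 ÷ 15 = 7 remainder 4. Last occurrence in the window: #8 on 2007-09-13.
Occurrences #2 through #8: 7 in total.

7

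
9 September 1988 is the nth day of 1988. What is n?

Days in months before September: 31 + 29 + 31 + 30 + 31 + 30 + 31 + 31 = 244.
Plus 9 days into September → day 253.

253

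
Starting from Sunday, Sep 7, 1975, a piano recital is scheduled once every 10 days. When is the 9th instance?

The 9th occurrence is 8 intervals after the first: 8 × 10 = 80 days after Sep 7, 1975.
Sep has 30 days — 23 days to the end of Sep leaves 57.
Oct has 31 days (26 left).
26 days into Nov → Nov 26, 1975.

Nov 26, 1975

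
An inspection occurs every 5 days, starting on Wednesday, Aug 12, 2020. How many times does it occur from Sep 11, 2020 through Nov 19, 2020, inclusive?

14

Occurrences land 5·i days after Aug 12, 2020 for i = 0, 1, 2, …
Sep 11, 2020 is 30 days after the start; 30 ÷ 5 = 6 remainder 0. First occurrence in the window: #7 on Sep 11, 2020 (6×5 = 30 days in).
Nov 19, 2020 is 99 days after the start; 99 ÷ 5 = 19 remainder 4. Last occurrence in the window: #20 on Nov 15, 2020.
Occurrences #7 through #20: 14 in total.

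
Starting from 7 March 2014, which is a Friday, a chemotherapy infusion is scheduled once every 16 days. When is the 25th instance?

The 25th occurrence is 24 intervals after the first: 24 × 16 = 384 days after 7 March 2014.
March has 31 days — 24 days to the end of March leaves 360.
April has 30 days (330 left).
May has 31 days (299 left).
June has 30 days (269 left).
July has 31 days (238 left).
August has 31 days (207 left).
September has 30 days (177 left).
October has 31 days (146 left).
November has 30 days (116 left).
December has 31 days (85 left).
January has 31 days (54 left).
February has 28 days (26 left).
26 days into March → 26 March 2015.

26 March 2015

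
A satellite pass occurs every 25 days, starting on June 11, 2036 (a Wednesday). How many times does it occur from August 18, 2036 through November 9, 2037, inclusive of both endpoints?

Occurrences land 25·i days after June 11, 2036 for i = 0, 1, 2, …
August 18, 2036 is 68 days after the start; 68 ÷ 25 = 2 remainder 18; since the remainder is 18, round up to i = 3. First occurrence in the window: #4 on August 25, 2036 (3×25 = 75 days in).
November 9, 2037 is 516 days after the start; 516 ÷ 25 = 20 remainder 16. Last occurrence in the window: #21 on October 24, 2037.
Occurrences #4 through #21: 18 in total.

18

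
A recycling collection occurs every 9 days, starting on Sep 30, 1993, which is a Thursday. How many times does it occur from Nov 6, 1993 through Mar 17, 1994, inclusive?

Occurrences land 9·i days after Sep 30, 1993 for i = 0, 1, 2, …
Nov 6, 1993 is 37 days after the start; 37 ÷ 9 = 4 remainder 1; since the remainder is 1, round up to i = 5. First occurrence in the window: #6 on Nov 14, 1993 (5×9 = 45 days in).
Mar 17, 1994 is 168 days after the start; 168 ÷ 9 = 18 remainder 6. Last occurrence in the window: #19 on Mar 11, 1994.
Occurrences #6 through #19: 14 in total.

14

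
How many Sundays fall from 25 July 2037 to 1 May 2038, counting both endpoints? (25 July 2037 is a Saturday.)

25 July 2037 is a Saturday; the first Sunday on or after it is 26 July 2037 (1 day later).
From 26 July 2037 to 1 May 2038: 5 + 31 + 30 + 31 + 30 + 31 + 31 + 28 + 31 + 30 + 1 = 279 days (rest of July, August, September, October, November, December, January, February, March, April, May).
279 ÷ 7 = 39 full weeks with remainder 6, so 39 more Sundays after the first → 40.

40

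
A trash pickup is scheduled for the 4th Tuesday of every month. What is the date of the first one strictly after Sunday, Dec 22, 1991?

Dec 24, 1991

Dec 1991 starts on a Sunday; its first Tuesday is the 3rd, so the 4th Tuesday is the 24th — Dec 24, 1991.
Dec 24, 1991 is after Dec 22, 1991, so that is the next one.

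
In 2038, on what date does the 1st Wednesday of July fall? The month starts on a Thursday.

7 July 2038

July 2038 begins on a Thursday, so the first Wednesday is July 7 (6 days later).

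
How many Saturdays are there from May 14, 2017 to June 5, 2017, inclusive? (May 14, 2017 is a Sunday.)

May 14, 2017 is a Sunday; the first Saturday on or after it is May 20, 2017 (6 days later).
From May 20, 2017 to June 5, 2017: 11 + 5 = 16 days (rest of May, June).
16 ÷ 7 = 2 full weeks with remainder 2, so 2 more Saturdays after the first → 3.

3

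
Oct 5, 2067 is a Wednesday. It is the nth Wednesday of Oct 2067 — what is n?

Day 5 falls in week ⌈5/7⌉ of the month.
Days 1–7 hold the 1st Wednesday, 8–14 the 2nd, 15–21 the 3rd, 22–28 the 4th, 29–31 the 5th.
5 is in the range for the 1st.

1st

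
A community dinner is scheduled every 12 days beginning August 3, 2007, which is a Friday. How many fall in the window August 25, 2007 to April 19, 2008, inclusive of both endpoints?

20

Occurrences land 12·i days after August 3, 2007 for i = 0, 1, 2, …
August 25, 2007 is 22 days after the start; 22 ÷ 12 = 1 remainder 10; since the remainder is 10, round up to i = 2. First occurrence in the window: #3 on August 27, 2007 (2×12 = 24 days in).
April 19, 2008 is 260 days after the start; 260 ÷ 12 = 21 remainder 8. Last occurrence in the window: #22 on April 11, 2008.
Occurrences #3 through #22: 20 in total.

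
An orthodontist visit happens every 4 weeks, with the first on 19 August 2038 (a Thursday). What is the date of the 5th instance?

The 5th occurrence is 4 intervals after the first: 4 × 28 = 112 days after 19 August 2038.
August has 31 days — 12 days to the end of August leaves 100.
September has 30 days (70 left).
October has 31 days (39 left).
November has 30 days (9 left).
9 days into December → 9 December 2038.

9 December 2038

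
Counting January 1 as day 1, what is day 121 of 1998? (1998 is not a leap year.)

January has 31 days (121 − 31 = 90 remain).
February has 28 days (90 − 28 = 62 remain).
March has 31 days (62 − 31 = 31 remain).
April has 30 days (31 − 30 = 1 remain).
1 into May → May 1.

1 May 1998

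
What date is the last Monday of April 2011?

April 25, 2011

April 2011 begins on a Friday, so the first Monday is April 4 (3 days later).
April 2011 has 30 days. Adding weeks: 4, 11, 18, 25 — the last one ≤ 30 is the 25th.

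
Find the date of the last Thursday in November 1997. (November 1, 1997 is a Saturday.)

November 1997 begins on a Saturday, so the first Thursday is November 6 (5 days later).
November 1997 has 30 days. Adding weeks: 6, 13, 20, 27 — the last one ≤ 30 is the 27th.

27 November 1997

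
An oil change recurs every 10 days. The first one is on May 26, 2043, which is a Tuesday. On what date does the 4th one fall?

The 4th occurrence is 3 intervals after the first: 3 × 10 = 30 days after May 26, 2043.
May has 31 days — 5 days to the end of May leaves 25.
25 days into Jun → Jun 25, 2043.

Jun 25, 2043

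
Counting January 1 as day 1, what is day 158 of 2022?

7 June 2022

January has 31 days (158 − 31 = 127 remain).
February has 28 days (127 − 28 = 99 remain).
March has 31 days (99 − 31 = 68 remain).
April has 30 days (68 − 30 = 38 remain).
May has 31 days (38 − 31 = 7 remain).
7 into June → June 7.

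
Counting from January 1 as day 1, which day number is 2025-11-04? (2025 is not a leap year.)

308

Days in months before November: 31 + 28 + 31 + 30 + 31 + 30 + 31 + 31 + 30 + 31 = 304.
Plus 4 days into November → day 308.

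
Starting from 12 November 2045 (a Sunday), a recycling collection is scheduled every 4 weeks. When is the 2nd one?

The 2nd occurrence is 1 interval after the first: 1 × 28 = 28 days after 12 November 2045.
November has 30 days — 18 days to the end of November leaves 10.
10 days into December → 10 December 2045.

10 December 2045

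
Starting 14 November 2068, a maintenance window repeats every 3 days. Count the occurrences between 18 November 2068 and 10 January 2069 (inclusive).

Occurrences land 3·i days after 14 November 2068 for i = 0, 1, 2, …
18 November 2068 is 4 days after the start; 4 ÷ 3 = 1 remainder 1; since the remainder is 1, round up to i = 2. First occurrence in the window: #3 on 20 November 2068 (2×3 = 6 days in).
10 January 2069 is 57 days after the start; 57 ÷ 3 = 19 remainder 0. Last occurrence in the window: #20 on 10 January 2069.
Occurrences #3 through #20: 18 in total.

18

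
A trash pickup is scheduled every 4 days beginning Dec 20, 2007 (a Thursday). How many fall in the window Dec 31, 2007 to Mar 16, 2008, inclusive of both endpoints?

Occurrences land 4·i days after Dec 20, 2007 for i = 0, 1, 2, …
Dec 31, 2007 is 11 days after the start; 11 ÷ 4 = 2 remainder 3; since the remainder is 3, round up to i = 3. First occurrence in the window: #4 on Jan 1, 2008 (3×4 = 12 days in).
Mar 16, 2008 is 87 days after the start; 87 ÷ 4 = 21 remainder 3. Last occurrence in the window: #22 on Mar 13, 2008.
Occurrences #4 through #22: 19 in total.

19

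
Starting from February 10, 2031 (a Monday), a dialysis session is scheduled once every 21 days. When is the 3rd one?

The 3rd occurrence is 2 intervals after the first: 2 × 21 = 42 days after February 10, 2031.
February has 28 days — 18 days to the end of February leaves 24.
24 days into March → March 24, 2031.

March 24, 2031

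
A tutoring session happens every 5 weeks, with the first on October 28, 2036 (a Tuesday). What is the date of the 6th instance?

April 21, 2037

The 6th occurrence is 5 intervals after the first: 5 × 35 = 175 days after October 28, 2036.
October has 31 days — 3 days to the end of October leaves 172.
November has 30 days (142 left).
December has 31 days (111 left).
January has 31 days (80 left).
February has 28 days (52 left).
March has 31 days (21 left).
21 days into April → April 21, 2037.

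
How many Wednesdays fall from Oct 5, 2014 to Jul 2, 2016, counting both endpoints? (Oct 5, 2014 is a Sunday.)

91

Oct 5, 2014 is a Sunday; the first Wednesday on or after it is Oct 8, 2014 (3 days later).
From Oct 8, 2014 to Jul 2, 2016: 84 + 365 + 184 = 633 days (rest of 2014, 2015, to Jul 2, 2016 in 2016).
633 ÷ 7 = 90 full weeks with remainder 3, so 90 more Wednesdays after the first → 91.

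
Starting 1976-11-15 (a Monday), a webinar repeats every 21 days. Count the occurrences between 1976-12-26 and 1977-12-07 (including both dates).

Occurrences land 21·i days after 1976-11-15 for i = 0, 1, 2, …
1976-12-26 is 41 days after the start; 41 ÷ 21 = 1 remainder 20; since the remainder is 20, round up to i = 2. First occurrence in the window: #3 on 1976-12-27 (2×21 = 42 days in).
1977-12-07 is 387 days after the start; 387 ÷ 21 = 18 remainder 9. Last occurrence in the window: #19 on 1977-11-28.
Occurrences #3 through #19: 17 in total.

17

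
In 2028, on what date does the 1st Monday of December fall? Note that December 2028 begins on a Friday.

2028-12-04

December 2028 begins on a Friday, so the first Monday is December 4 (3 days later).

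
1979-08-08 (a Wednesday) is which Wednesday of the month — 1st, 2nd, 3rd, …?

2nd

Day 8 falls in week ⌈8/7⌉ of the month.
Days 1–7 hold the 1st Wednesday, 8–14 the 2nd, 15–21 the 3rd, 22–28 the 4th, 29–31 the 5th.
8 is in the range for the 2nd.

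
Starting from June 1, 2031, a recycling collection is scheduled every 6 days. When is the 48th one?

The 48th occurrence is 47 intervals after the first: 47 × 6 = 282 days after June 1, 2031.
June has 30 days — 29 days to the end of June leaves 253.
July has 31 days (222 left).
August has 31 days (191 left).
September has 30 days (161 left).
October has 31 days (130 left).
November has 30 days (100 left).
December has 31 days (69 left).
January has 31 days (38 left).
February has 29 days (9 left).
9 days into March → March 9, 2032.

March 9, 2032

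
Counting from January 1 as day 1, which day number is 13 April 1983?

Days in months before April: 31 + 28 + 31 = 90.
Plus 13 days into April → day 103.

103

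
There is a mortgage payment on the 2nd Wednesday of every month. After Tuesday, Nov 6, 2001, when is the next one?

Nov 2001 starts on a Thursday; its first Wednesday is the 7th, so the 2nd Wednesday is the 14th — Nov 14, 2001.
Nov 14, 2001 is after Nov 6, 2001, so that is the next one.

Nov 14, 2001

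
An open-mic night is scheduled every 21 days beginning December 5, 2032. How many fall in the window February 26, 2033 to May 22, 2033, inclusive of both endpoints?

5

Occurrences land 21·i days after December 5, 2032 for i = 0, 1, 2, …
February 26, 2033 is 83 days after the start; 83 ÷ 21 = 3 remainder 20; since the remainder is 20, round up to i = 4. First occurrence in the window: #5 on February 27, 2033 (4×21 = 84 days in).
May 22, 2033 is 168 days after the start; 168 ÷ 21 = 8 remainder 0. Last occurrence in the window: #9 on May 22, 2033.
Occurrences #5 through #9: 5 in total.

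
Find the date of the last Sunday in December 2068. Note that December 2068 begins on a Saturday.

December 2068 begins on a Saturday, so the first Sunday is December 2 (1 day later).
December 2068 has 31 days. Adding weeks: 2, 9, 16, 23, 30 — the last one ≤ 31 is the 30th.

30 December 2068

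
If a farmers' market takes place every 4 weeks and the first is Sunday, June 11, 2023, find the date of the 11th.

The 11th occurrence is 10 intervals after the first: 10 × 28 = 280 days after June 11, 2023.
June has 30 days — 19 days to the end of June leaves 261.
July has 31 days (230 left).
August has 31 days (199 left).
September has 30 days (169 left).
October has 31 days (138 left).
November has 30 days (108 left).
December has 31 days (77 left).
January has 31 days (46 left).
February has 29 days (17 left).
17 days into March → March 17, 2024.

March 17, 2024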